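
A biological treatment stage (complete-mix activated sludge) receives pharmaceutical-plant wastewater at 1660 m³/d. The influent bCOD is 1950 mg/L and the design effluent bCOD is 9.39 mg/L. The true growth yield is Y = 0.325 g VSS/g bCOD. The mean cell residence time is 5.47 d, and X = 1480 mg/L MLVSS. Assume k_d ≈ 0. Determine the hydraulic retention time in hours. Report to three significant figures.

Biomass mass balance (decay neglected): V·X = Y·Q·(S₀ − S)·θ_c, so V = 0.325 × 1660 × (1950 − 9.39) × 5.47 / 1480 = 3870 m³.
Hydraulic retention time τ = V/Q = 3870 / 1660 = 2.331 d = 55.94 h.

τ ≈ 55.9 h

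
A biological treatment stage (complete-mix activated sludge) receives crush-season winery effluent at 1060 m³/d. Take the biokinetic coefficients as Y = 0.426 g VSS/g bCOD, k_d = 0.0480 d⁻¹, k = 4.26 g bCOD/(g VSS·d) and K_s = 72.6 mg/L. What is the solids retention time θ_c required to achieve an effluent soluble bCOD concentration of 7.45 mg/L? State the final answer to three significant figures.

θ_c ≈ 8.27 d

Specific growth rate at S = 7.45 mg/L: μ = YkS/(K_s+S) = 0.426·4.26·7.45/(72.6+7.45) = 0.1689 d⁻¹.
Then 1/θ_c = μ − k_d = 0.1689 − 0.0480 = 0.1209 d⁻¹, giving θ_c = 8.272 d.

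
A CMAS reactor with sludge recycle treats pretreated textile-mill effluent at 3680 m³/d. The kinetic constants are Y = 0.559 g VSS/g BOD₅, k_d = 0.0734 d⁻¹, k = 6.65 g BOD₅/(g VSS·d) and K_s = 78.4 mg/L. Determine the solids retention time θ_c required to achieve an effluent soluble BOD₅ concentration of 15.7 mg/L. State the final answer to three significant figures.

Specific growth rate at S = 15.7 mg/L: μ = YkS/(K_s+S) = 0.559·6.65·15.7/(78.4+15.7) = 0.6202 d⁻¹.
Then 1/θ_c = μ − k_d = 0.6202 − 0.0734 = 0.5468 d⁻¹, giving θ_c = 1.829 d.

θ_c ≈ 1.83 d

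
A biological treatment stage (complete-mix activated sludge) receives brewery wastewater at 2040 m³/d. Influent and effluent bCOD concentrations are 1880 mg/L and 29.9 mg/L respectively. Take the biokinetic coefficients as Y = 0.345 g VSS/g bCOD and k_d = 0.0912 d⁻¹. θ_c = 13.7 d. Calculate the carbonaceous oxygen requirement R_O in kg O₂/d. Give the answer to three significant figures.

Correct the yield for decay: Y_obs = Y/(1 + k_d θ_c) = 0.345 / (1 + 0.0912 × 13.7) = 0.345 / 2.249 = 0.1534.
Mass of bCOD removed per day: Q(S₀ − S) = 2040 × 1850 g/m³ = 3774 kg/d.
P_X = Y_obs·Q·(S₀ − S) = 0.1534 × 3774 = 578.9 kg VSS/d.
R_O = Q·ΔS − 1.42 P_X = 3774 − 822.0 = 2952 kg O₂/d.

R_O ≈ 2950 kg O₂/d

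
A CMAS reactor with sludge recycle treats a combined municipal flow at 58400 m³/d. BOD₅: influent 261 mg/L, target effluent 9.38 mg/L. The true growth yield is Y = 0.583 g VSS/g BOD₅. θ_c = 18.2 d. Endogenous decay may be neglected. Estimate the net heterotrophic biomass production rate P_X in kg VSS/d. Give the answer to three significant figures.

P_X ≈ 8570 kg VSS/d

No decay correction is needed, so Y_obs = Y = 0.583.
Mass of BOD₅ removed per day: Q(S₀ − S) = 58400 × 251.6 g/m³ = 14695 kg/d.
So the net sludge growth is P_X = 0.5830 × 14695 = 8567 kg VSS/d.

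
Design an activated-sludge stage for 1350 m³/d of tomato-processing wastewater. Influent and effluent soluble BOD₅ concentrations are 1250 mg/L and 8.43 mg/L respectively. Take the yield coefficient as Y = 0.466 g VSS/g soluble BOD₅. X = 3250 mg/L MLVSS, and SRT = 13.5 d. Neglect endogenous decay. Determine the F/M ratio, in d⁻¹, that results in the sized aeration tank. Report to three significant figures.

F/M ≈ 0.160 d⁻¹

V·X = Y·Q·ΔS·θ_c gives V = 0.466 × 1350 × (1250 − 8.43) × 13.5 / 3250 = 3244 m³.
F/M = Q·S₀ / (V·X) = 1350 × 1250 / (3244 × 3250) = 0.1600 g soluble BOD₅·(g VSS·d)⁻¹.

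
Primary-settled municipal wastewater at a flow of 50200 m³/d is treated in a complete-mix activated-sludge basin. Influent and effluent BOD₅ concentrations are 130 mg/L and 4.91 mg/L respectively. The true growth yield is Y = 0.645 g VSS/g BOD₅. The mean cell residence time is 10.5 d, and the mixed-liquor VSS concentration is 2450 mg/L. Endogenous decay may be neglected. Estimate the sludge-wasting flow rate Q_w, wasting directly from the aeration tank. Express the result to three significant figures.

Q_w ≈ 1650 m³/d

V·X = Y·Q·ΔS·θ_c gives V = 0.645 × 50200 × (130 − 4.91) × 10.5 / 2450 = 17358 m³.
For wasting at MLVSS concentration, Q_w = V/θ_c = 17358/10.5 = 1653 m³/d.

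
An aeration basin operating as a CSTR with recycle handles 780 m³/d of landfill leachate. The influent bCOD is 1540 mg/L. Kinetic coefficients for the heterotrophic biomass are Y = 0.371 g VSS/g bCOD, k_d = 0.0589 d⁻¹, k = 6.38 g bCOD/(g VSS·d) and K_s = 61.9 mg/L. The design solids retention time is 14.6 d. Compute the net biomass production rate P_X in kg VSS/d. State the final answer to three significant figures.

P_X ≈ 239 kg VSS/d

Effluent substrate depends only on kinetics and SRT: S = K_s(1 + k_d θ_c) / [θ_c(Yk − k_d) − 1] = 61.9 × (1 + 0.0589 × 14.6) / [14.6 × (0.371 × 6.38 − 0.0589) − 1] = 115.1 / 32.70 = 3.521 mg/L.
Y_obs = Y / (1 + k_d θ_c) = 0.371 / (1 + 0.0589 × 14.6) = 0.371 / 1.860 = 0.1995.
Substrate removed = Q·(S₀ − S) = 780 m³/d × (1540 − 3.52) g/m³ = 1.2×10^6 g/d = 1198 kg/d.
Net biomass production P_X = Y_obs × Q·(S₀ − S) = 0.1995 × 1198 = 239.1 kg VSS/d.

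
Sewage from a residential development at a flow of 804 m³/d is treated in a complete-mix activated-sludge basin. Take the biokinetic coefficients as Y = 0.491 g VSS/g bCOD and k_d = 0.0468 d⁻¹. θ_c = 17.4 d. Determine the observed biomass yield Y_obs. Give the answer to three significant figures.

Y_obs ≈ 0.271 g VSS/g bCOD

The observed yield is Y_obs = Y/(1 + k_d·θ_c) = 0.491 / (1 + 0.0468 × 17.4) = 0.491 / 1.814 = 0.2706 g VSS per g bCOD removed.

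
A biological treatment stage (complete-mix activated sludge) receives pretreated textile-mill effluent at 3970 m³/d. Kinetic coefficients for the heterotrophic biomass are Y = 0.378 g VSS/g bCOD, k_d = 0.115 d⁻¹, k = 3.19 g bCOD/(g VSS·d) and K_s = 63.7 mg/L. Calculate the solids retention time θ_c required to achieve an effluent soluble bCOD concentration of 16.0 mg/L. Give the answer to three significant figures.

θ_c ≈ 7.87 d

At the target effluent, Y k S/(K_s+S) = 0.378×3.19×16.0/79.70 = 0.2421 d⁻¹.
1/θ_c = 0.2421 − 0.115 = 0.1271 d⁻¹, so θ_c = 7.870 d.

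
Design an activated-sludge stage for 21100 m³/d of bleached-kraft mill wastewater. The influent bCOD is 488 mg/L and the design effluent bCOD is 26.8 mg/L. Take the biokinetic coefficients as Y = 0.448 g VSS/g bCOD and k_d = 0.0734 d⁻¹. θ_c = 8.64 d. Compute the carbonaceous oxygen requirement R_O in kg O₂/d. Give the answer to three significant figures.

R_O ≈ 5940 kg O₂/d

Y_obs = Y / (1 + k_d θ_c) = 0.448 / (1 + 0.0734 × 8.64) = 0.448 / 1.634 = 0.2741.
Substrate removed = Q·(S₀ − S) = 21100 m³/d × (488 − 26.8) g/m³ = 9.73×10^6 g/d = 9731 kg/d.
P_X = Y_obs·Q·(S₀ − S) = 0.2741 × 9731 = 2668 kg VSS/d.
R_O = Q·ΔS − 1.42 P_X = 9731 − 3788 = 5943 kg O₂/d.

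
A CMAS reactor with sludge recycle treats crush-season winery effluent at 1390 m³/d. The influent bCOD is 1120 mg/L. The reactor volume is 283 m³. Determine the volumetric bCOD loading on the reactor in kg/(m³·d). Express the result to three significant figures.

L_v ≈ 5.50 kg bCOD/(m³·d)

L_v = Q S₀ / V = 1390 × 1120 × 10⁻³ / 283.0 = 5.501 kg/(m³·d).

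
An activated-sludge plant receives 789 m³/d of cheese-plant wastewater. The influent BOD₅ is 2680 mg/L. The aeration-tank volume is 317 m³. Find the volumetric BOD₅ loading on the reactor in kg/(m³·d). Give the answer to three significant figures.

L_v ≈ 6.67 kg BOD₅/(m³·d)

Volumetric loading L_v = Q·S₀ / V = 789 × 2680 g/m³ / 317.0 m³ = 6670 g/(m³·d) = 6.670 kg BOD₅/(m³·d).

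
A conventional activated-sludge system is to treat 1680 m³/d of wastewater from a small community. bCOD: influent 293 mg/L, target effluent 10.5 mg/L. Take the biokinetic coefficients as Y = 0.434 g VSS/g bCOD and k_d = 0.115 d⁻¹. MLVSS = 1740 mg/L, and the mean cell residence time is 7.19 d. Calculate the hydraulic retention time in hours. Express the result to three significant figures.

τ ≈ 6.66 h

From the SRT design equation V = Y Q (S₀−S) θ_c / [X (1 + k_d θ_c)] = 0.434 × 1680 × (293 − 10.5) × 7.19 / [1740 × (1 + 0.115 × 7.19)] = 1.48×10^6 / 3179 = 465.9 m³.
HRT = V/Q = 465.9 m³ / 1680 m³·d⁻¹ = 0.2773 d × 24 = 6.656 h.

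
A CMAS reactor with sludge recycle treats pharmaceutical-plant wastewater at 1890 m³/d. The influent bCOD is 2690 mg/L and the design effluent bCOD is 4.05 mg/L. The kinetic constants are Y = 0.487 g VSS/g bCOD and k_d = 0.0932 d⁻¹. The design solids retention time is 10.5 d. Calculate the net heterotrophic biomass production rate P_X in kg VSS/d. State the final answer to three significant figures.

P_X ≈ 1250 kg VSS/d

Observed yield with endogenous decay: Y_obs = Y / (1 + k_d·θ_c) = 0.487 / (1 + 0.0932 × 10.5) = 0.487 / 1.979 = 0.2461 g VSS/g bCOD.
Substrate removed = Q·(S₀ − S) = 1890 m³/d × (2690 − 4.05) g/m³ = 5.08×10^6 g/d = 5076 kg/d.
Biomass produced: P_X = Y_obs·Q·ΔS = 0.2461 × 5076 ≈ 1249 kg VSS/d.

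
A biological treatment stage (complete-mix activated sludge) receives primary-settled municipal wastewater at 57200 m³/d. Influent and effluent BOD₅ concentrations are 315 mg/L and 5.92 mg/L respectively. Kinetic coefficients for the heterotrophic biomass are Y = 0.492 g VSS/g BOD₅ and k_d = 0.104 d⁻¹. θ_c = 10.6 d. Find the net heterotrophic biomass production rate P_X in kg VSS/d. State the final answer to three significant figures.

Observed yield with endogenous decay: Y_obs = Y / (1 + k_d·θ_c) = 0.492 / (1 + 0.104 × 10.6) = 0.492 / 2.102 = 0.2340 g VSS/g BOD₅.
Q·(S₀ − S) = 57200 × (315 − 5.92) × 10⁻³ = 17679 kg/d removed.
Biomass produced: P_X = Y_obs·Q·ΔS = 0.2340 × 17679 ≈ 4137 kg VSS/d.

P_X ≈ 4140 kg VSS/d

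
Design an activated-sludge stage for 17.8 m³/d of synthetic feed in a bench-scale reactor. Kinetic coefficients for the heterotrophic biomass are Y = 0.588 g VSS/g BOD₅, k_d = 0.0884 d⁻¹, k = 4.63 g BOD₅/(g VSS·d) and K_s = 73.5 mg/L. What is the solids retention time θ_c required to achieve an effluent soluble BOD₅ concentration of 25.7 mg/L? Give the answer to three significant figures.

θ_c ≈ 1.62 d

Specific growth rate at S = 25.7 mg/L: μ = YkS/(K_s+S) = 0.588·4.63·25.7/(73.5+25.7) = 0.7053 d⁻¹.
θ_c = 1/(μ − k_d) = 1/(0.7053 − 0.0884) = 1/0.6169 = 1.621 d.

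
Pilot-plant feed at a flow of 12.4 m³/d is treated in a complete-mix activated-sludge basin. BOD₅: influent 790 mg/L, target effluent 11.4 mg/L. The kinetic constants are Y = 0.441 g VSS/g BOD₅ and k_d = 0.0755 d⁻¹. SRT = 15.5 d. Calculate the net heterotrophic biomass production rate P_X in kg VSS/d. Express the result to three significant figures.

The observed yield is Y_obs = Y/(1 + k_d·θ_c) = 0.441 / (1 + 0.0755 × 15.5) = 0.441 / 2.170 = 0.2032 g VSS per g BOD₅ removed.
Substrate removed = Q·(S₀ − S) = 12.4 m³/d × (790 − 11.4) g/m³ = 9.65×10^3 g/d = 9.655 kg/d.
So the net sludge growth is P_X = 0.2032 × 9.655 = 1.962 kg VSS/d.

P_X ≈ 1.96 kg VSS/d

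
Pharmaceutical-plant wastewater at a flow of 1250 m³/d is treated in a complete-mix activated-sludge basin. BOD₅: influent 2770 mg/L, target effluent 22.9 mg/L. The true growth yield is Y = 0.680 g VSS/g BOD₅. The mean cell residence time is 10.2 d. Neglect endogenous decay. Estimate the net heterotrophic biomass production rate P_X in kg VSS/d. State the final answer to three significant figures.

P_X ≈ 2340 kg VSS/d

Since k_d ≈ 0, Y_obs = Y = 0.680 g VSS/g BOD₅.
Mass of BOD₅ removed per day: Q(S₀ − S) = 1250 × 2747 g/m³ = 3434 kg/d.
Biomass produced: P_X = Y_obs·Q·ΔS = 0.6800 × 3434 ≈ 2335 kg VSS/d.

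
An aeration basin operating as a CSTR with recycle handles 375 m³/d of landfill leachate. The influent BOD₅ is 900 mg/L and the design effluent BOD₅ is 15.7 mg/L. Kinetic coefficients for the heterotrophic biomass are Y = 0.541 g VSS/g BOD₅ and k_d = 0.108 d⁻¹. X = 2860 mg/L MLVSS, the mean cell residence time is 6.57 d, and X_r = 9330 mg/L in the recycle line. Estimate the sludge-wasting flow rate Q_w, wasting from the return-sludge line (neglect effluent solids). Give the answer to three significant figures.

Rearranging the biomass balance for a CMAS with decay, V = Y·Q·ΔS·θ_c / [X·(1+k_d θ_c)] = 0.541 × 375 × (900 − 15.7) × 6.57 / [2860 × (1 + 0.108 × 6.57)] = 1.18×10^6 / 4889 = 241.1 m³.
θ_c = V·X/(Q_w·X_r) when wasting from the recycle, so Q_w = V·X/(θ_c·X_r) = 241.1 × 2860 / (6.57 × 9330) = 11.25 m³/d.

Q_w ≈ 11.2 m³/d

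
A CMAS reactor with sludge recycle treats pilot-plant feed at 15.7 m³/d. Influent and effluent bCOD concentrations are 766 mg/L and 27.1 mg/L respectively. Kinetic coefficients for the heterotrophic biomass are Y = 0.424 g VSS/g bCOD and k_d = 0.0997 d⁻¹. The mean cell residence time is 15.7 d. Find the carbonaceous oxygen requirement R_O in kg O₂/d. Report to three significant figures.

R_O ≈ 8.88 kg O₂/d

The observed yield is Y_obs = Y/(1 + k_d·θ_c) = 0.424 / (1 + 0.0997 × 15.7) = 0.424 / 2.565 = 0.1653 g VSS per g bCOD removed.
Q·(S₀ − S) = 15.7 × (766 − 27.1) × 10⁻³ = 11.60 kg/d removed.
P_X = Y_obs·Q·(S₀ − S) = 0.1653 × 11.60 = 1.917 kg VSS/d.
R_O = Q·(S₀ − S) − 1.42·P_X = 11.60 − 1.42 × 1.917 = 8.878 kg O₂/d.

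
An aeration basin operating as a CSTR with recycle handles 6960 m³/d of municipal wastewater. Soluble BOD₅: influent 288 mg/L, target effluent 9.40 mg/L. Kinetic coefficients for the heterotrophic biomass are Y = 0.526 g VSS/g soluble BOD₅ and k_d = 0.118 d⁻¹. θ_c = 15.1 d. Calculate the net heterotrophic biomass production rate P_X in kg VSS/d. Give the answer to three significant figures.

Observed yield with endogenous decay: Y_obs = Y / (1 + k_d·θ_c) = 0.526 / (1 + 0.118 × 15.1) = 0.526 / 2.782 = 0.1891 g VSS/g soluble BOD₅.
Mass of soluble BOD₅ removed per day: Q(S₀ − S) = 6960 × 278.6 g/m³ = 1939 kg/d.
P_X = Y_obs · Q(S₀ − S) = 0.1891 × 1939 = 366.6 kg VSS/d.

P_X ≈ 367 kg VSS/d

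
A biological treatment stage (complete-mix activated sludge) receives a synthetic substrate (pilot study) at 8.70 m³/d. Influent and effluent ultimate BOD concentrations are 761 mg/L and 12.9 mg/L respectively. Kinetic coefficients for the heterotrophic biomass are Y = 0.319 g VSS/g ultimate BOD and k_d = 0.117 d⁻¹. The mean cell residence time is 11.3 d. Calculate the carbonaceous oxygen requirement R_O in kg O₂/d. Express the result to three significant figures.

The observed yield is Y_obs = Y/(1 + k_d·θ_c) = 0.319 / (1 + 0.117 × 11.3) = 0.319 / 2.322 = 0.1374 g VSS per g ultimate BOD removed.
Substrate removed = Q·(S₀ − S) = 8.70 m³/d × (761 − 12.9) g/m³ = 6.51×10^3 g/d = 6.508 kg/d.
Biomass synthesised: P_X = Y_obs × 6.508 = 0.8941 kg VSS/d.
R_O = Q·ΔS − 1.42 P_X = 6.508 − 1.270 = 5.239 kg O₂/d.

R_O ≈ 5.24 kg O₂/d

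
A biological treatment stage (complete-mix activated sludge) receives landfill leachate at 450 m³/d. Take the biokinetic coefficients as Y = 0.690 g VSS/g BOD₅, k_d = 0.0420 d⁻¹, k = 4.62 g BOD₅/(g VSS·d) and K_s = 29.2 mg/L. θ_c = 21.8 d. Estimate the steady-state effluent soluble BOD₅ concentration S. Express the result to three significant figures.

Effluent substrate depends only on kinetics and SRT: S = K_s(1 + k_d θ_c) / [θ_c(Yk − k_d) − 1] = 29.2 × (1 + 0.0420 × 21.8) / [21.8 × (0.690 × 4.62 − 0.0420) − 1] = 55.94 / 67.58 = 0.8277 mg/L.

S ≈ 0.828 mg/L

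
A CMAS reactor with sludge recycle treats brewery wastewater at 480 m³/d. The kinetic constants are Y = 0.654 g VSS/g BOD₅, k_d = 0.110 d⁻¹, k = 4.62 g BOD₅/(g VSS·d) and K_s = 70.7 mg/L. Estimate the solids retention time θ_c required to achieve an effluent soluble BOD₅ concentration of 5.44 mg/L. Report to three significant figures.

Specific growth rate at S = 5.44 mg/L: μ = YkS/(K_s+S) = 0.654·4.62·5.44/(70.7+5.44) = 0.2159 d⁻¹.
θ_c = 1/(μ − k_d) = 1/(0.2159 − 0.110) = 1/0.1059 = 9.445 d.

θ_c ≈ 9.44 d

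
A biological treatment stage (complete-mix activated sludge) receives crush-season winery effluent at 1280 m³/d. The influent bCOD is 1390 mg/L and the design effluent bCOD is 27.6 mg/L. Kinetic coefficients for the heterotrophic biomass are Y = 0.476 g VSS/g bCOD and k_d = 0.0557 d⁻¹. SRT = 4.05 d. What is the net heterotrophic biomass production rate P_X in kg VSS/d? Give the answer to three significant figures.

The observed yield is Y_obs = Y/(1 + k_d·θ_c) = 0.476 / (1 + 0.0557 × 4.05) = 0.476 / 1.226 = 0.3884 g VSS per g bCOD removed.
Q·(S₀ − S) = 1280 × (1390 − 27.6) × 10⁻³ = 1744 kg/d removed.
P_X = Y_obs · Q(S₀ − S) = 0.3884 × 1744 = 677.3 kg VSS/d.

P_X ≈ 677 kg VSS/d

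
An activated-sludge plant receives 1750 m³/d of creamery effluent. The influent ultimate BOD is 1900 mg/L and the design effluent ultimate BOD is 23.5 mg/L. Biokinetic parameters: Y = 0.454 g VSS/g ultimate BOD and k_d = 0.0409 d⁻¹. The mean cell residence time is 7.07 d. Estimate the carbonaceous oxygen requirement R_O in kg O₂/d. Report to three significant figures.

R_O ≈ 1640 kg O₂/d

Observed yield with endogenous decay: Y_obs = Y / (1 + k_d·θ_c) = 0.454 / (1 + 0.0409 × 7.07) = 0.454 / 1.289 = 0.3522 g VSS/g ultimate BOD.
Mass of ultimate BOD removed per day: Q(S₀ − S) = 1750 × 1876 g/m³ = 3284 kg/d.
P_X = Y_obs·Q·(S₀ − S) = 0.3522 × 3284 = 1156 kg VSS/d.
Carbonaceous O₂ demand = substrate oxidised − cell-mass equivalent = 3284 − 1.42 × 1156 = 1642 kg O₂/d.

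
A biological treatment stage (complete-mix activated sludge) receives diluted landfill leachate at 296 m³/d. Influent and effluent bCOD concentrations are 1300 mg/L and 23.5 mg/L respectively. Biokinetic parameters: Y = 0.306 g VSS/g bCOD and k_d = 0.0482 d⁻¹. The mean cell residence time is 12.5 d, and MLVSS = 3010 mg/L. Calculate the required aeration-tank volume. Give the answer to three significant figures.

V ≈ 300 m³

Rearranging the biomass balance for a CMAS with decay, V = Y·Q·ΔS·θ_c / [X·(1+k_d θ_c)] = 0.306 × 296 × (1300 − 23.5) × 12.5 / [3010 × (1 + 0.0482 × 12.5)] = 1.45×10^6 / 4824 = 299.6 m³.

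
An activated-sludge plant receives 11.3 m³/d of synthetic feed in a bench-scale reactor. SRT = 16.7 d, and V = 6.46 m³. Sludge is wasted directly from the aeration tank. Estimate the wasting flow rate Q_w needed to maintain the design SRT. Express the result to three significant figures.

For wasting at MLVSS concentration, Q_w = V/θ_c = 6.460/16.7 = 0.3868 m³/d.

Q_w ≈ 0.387 m³/d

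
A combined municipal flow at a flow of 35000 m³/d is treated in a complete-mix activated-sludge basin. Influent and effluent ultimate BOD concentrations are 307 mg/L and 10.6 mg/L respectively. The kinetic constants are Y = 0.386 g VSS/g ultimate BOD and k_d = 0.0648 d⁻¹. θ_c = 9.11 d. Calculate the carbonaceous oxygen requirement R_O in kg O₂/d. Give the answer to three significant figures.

Y_obs = Y / (1 + k_d θ_c) = 0.386 / (1 + 0.0648 × 9.11) = 0.386 / 1.590 = 0.2427.
Q·(S₀ − S) = 35000 × (307 − 10.6) × 10⁻³ = 10374 kg/d removed.
P_X = Y_obs·Q·(S₀ − S) = 0.2427 × 10374 = 2518 kg VSS/d.
R_O = Q·(S₀ − S) − 1.42·P_X = 10374 − 1.42 × 2518 = 6799 kg O₂/d.

R_O ≈ 6800 kg O₂/d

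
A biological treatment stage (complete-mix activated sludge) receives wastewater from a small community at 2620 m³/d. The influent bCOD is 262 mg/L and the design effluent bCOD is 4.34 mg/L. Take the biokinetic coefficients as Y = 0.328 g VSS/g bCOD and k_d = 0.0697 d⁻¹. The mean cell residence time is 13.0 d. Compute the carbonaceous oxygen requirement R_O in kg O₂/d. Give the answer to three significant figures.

The observed yield is Y_obs = Y/(1 + k_d·θ_c) = 0.328 / (1 + 0.0697 × 13.0) = 0.328 / 1.906 = 0.1721 g VSS per g bCOD removed.
Q·(S₀ − S) = 2620 × (262 − 4.34) × 10⁻³ = 675.1 kg/d removed.
Net sludge production P_X = 0.1721 × 675.1 = 116.2 kg VSS/d.
Carbonaceous O₂ demand = substrate oxidised − cell-mass equivalent = 675.1 − 1.42 × 116.2 = 510.1 kg O₂/d.

R_O ≈ 510 kg O₂/d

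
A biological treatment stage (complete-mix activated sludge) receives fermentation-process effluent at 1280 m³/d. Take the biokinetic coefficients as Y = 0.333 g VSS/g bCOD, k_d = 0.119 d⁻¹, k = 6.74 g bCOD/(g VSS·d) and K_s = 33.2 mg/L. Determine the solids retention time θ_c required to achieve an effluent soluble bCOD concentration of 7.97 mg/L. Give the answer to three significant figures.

From 1/θ_c = Y·k·S/(K_s + S) − k_d: Y·k·S/(K_s+S) = 0.333 × 6.74 × 7.97 / (33.2 + 7.97) = 0.4345 d⁻¹.
θ_c = 1/(μ − k_d) = 1/(0.4345 − 0.119) = 1/0.3155 = 3.170 d.

θ_c ≈ 3.17 d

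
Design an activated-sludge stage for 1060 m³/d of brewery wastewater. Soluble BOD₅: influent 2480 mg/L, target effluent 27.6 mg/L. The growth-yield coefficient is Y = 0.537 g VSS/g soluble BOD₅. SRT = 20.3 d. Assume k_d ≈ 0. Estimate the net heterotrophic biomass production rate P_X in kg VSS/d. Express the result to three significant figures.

With endogenous decay neglected, the observed yield equals the true yield: Y_obs = Y = 0.537 g VSS/g soluble BOD₅.
Mass of soluble BOD₅ removed per day: Q(S₀ − S) = 1060 × 2452 g/m³ = 2600 kg/d.
So the net sludge growth is P_X = 0.5370 × 2600 = 1396 kg VSS/d.

P_X ≈ 1400 kg VSS/d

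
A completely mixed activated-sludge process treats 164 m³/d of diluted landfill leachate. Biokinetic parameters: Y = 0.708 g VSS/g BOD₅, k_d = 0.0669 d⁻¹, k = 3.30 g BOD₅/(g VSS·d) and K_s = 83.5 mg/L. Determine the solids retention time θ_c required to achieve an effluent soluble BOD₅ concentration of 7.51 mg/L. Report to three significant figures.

θ_c ≈ 7.94 d

At the target effluent, Y k S/(K_s+S) = 0.708×3.30×7.51/91.01 = 0.1928 d⁻¹.
Then 1/θ_c = μ − k_d = 0.1928 − 0.0669 = 0.1259 d⁻¹, giving θ_c = 7.943 d.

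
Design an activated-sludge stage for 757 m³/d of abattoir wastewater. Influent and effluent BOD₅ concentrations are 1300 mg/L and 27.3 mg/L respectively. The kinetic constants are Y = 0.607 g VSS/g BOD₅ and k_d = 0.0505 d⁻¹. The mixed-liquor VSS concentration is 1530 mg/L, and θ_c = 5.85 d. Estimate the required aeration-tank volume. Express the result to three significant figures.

Steady-state biomass mass balance: V·X·(1 + k_d·θ_c) = Y·Q·(S₀ − S)·θ_c, so V = 0.607 × 757 × (1300 − 27.3) × 5.85 / [1530 × (1 + 0.0505 × 5.85)] = 3.42×10^6 / 1982 = 1726 m³.

V ≈ 1730 m³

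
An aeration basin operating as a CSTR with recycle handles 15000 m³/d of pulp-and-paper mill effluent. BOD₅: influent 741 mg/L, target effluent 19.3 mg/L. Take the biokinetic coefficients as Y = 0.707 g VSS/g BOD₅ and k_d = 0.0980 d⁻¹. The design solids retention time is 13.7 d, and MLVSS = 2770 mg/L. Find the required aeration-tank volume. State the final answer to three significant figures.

From the SRT design equation V = Y Q (S₀−S) θ_c / [X (1 + k_d θ_c)] = 0.707 × 15000 × (741 − 19.3) × 13.7 / [2770 × (1 + 0.0980 × 13.7)] = 1.05×10^8 / 6489 = 16159 m³.

V ≈ 16200 m³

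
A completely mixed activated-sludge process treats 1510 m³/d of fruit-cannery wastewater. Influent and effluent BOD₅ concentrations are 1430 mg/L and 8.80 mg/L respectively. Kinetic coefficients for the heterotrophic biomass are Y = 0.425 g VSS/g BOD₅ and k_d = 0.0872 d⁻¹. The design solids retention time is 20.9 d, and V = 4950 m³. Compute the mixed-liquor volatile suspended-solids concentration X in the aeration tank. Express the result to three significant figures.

X ≈ 1360 mg/L

Solving the biomass balance for X: X = Y Q (S₀−S) θ_c / [V (1+k_d θ_c)] = 0.425 × 1510 × (1430 − 8.80) × 20.9 / [4950 × (1 + 0.0872 × 20.9)] = 1364 mg/L.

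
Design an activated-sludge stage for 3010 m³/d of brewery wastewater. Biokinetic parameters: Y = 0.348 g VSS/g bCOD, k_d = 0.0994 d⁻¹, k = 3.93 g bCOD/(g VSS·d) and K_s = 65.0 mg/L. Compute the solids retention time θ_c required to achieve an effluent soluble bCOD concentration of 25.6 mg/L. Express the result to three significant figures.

θ_c ≈ 3.48 d

Specific growth rate at S = 25.6 mg/L: μ = YkS/(K_s+S) = 0.348·3.93·25.6/(65.0+25.6) = 0.3864 d⁻¹.
1/θ_c = 0.3864 − 0.0994 = 0.2870 d⁻¹, so θ_c = 3.484 d.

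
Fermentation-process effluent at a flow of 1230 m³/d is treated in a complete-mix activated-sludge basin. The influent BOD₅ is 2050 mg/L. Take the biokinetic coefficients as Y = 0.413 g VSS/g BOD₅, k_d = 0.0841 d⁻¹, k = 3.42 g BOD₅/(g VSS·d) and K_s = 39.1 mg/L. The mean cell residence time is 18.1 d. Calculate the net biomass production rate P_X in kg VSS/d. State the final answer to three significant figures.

P_X ≈ 412 kg VSS/d

From the Monod/SRT balance for a CMAS, S = K_s·(1+k_d θ_c)/[θ_c·(Y k − k_d) − 1] = 39.1 × (1 + 0.0841 × 18.1) / [18.1 × (0.413 × 3.42 − 0.0841) − 1] = 98.62 / 23.04 = 4.280 mg/L.
Observed yield with endogenous decay: Y_obs = Y / (1 + k_d·θ_c) = 0.413 / (1 + 0.0841 × 18.1) = 0.413 / 2.522 = 0.1637 g VSS/g BOD₅.
Mass of BOD₅ removed per day: Q(S₀ − S) = 1230 × 2046 g/m³ = 2516 kg/d.
Net biomass production P_X = Y_obs × Q·(S₀ − S) = 0.1637 × 2516 = 412.0 kg VSS/d.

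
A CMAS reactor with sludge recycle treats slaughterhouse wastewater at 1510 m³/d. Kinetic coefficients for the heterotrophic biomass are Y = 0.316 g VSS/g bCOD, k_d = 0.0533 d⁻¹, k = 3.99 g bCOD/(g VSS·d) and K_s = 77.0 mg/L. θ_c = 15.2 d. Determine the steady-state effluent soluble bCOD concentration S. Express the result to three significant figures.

For a completely mixed reactor with recycle the Lawrence–McCarty relation gives S = K_s·(1 + k_d·θ_c) / [θ_c·(Y·k − k_d) − 1] = 77.0 × (1 + 0.0533 × 15.2) / [15.2 × (0.316 × 3.99 − 0.0533) − 1] = 139.4 / 17.35 = 8.031 mg/L.

S ≈ 8.03 mg/L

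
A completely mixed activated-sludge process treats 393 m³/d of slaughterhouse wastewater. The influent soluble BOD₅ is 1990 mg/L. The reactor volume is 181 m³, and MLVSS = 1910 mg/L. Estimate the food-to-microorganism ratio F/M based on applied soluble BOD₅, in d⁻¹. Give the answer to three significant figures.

F/M ≈ 2.26 d⁻¹

Food-to-microorganism ratio F/M = Q S₀ / (V X) = 393 × 1990 / (181.0 × 1910) = 2.262 d⁻¹.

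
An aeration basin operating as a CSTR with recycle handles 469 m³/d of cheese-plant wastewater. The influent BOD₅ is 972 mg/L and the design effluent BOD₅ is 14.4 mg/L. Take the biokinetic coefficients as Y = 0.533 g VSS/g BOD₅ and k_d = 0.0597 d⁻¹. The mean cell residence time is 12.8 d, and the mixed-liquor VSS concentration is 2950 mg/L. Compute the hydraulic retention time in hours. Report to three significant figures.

Steady-state biomass mass balance: V·X·(1 + k_d·θ_c) = Y·Q·(S₀ − S)·θ_c, so V = 0.533 × 469 × (972 − 14.4) × 12.8 / [2950 × (1 + 0.0597 × 12.8)] = 3.06×10^6 / 5204 = 588.8 m³.
HRT = V/Q = 588.8 m³ / 469 m³·d⁻¹ = 1.255 d × 24 = 30.13 h.

τ ≈ 30.1 h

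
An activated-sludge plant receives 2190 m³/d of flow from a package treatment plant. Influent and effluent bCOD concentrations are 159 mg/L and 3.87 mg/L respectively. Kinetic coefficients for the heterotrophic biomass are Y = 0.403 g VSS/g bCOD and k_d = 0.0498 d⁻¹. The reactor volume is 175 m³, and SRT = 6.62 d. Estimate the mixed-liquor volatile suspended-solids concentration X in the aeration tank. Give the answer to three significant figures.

X ≈ 3900 mg/L

Solving the biomass balance for X: X = Y Q (S₀−S) θ_c / [V (1+k_d θ_c)] = 0.403 × 2190 × (159 − 3.87) × 6.62 / [175 × (1 + 0.0498 × 6.62)] = 3895 mg/L.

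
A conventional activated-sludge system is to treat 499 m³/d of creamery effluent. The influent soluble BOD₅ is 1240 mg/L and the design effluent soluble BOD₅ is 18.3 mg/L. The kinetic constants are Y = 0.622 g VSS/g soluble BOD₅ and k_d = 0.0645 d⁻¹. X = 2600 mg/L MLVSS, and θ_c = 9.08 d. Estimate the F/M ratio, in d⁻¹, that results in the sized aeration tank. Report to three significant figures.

F/M ≈ 0.285 d⁻¹

Rearranging the biomass balance for a CMAS with decay, V = Y·Q·ΔS·θ_c / [X·(1+k_d θ_c)] = 0.622 × 499 × (1240 − 18.3) × 9.08 / [2600 × (1 + 0.0645 × 9.08)] = 3.44×10^6 / 4123 = 835.1 m³.
F/M = applied load / biomass = Q·S₀/(V·X) = 499 × 1240 / (835.1 × 2600) = 0.2850 d⁻¹.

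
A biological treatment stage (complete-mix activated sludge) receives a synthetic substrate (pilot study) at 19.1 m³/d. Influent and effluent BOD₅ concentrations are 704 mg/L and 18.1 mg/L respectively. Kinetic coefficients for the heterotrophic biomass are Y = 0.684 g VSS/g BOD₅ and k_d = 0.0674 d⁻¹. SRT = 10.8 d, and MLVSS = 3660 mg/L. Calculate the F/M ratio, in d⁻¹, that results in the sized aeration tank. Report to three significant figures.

Rearranging the biomass balance for a CMAS with decay, V = Y·Q·ΔS·θ_c / [X·(1+k_d θ_c)] = 0.684 × 19.1 × (704 − 18.1) × 10.8 / [3660 × (1 + 0.0674 × 10.8)] = 9.68×10^4 / 6324 = 15.30 m³.
Food-to-microorganism ratio F/M = Q S₀ / (V X) = 19.1 × 704 / (15.30 × 3660) = 0.2401 d⁻¹.

F/M ≈ 0.240 d⁻¹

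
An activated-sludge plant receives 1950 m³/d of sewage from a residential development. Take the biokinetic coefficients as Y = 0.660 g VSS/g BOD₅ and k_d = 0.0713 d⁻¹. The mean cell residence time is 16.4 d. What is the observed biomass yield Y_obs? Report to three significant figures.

Y_obs ≈ 0.304 g VSS/g BOD₅

Correct the yield for decay: Y_obs = Y/(1 + k_d θ_c) = 0.660 / (1 + 0.0713 × 16.4) = 0.660 / 2.169 = 0.3042.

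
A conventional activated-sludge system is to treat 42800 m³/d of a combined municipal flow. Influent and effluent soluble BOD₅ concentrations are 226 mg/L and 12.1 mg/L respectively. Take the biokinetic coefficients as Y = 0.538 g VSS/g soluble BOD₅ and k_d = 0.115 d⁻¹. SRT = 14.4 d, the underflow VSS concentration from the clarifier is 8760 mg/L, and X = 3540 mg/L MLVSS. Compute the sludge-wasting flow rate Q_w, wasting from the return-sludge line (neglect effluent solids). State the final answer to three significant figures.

Steady-state biomass mass balance: V·X·(1 + k_d·θ_c) = Y·Q·(S₀ − S)·θ_c, so V = 0.538 × 42800 × (226 − 12.1) × 14.4 / [3540 × (1 + 0.115 × 14.4)] = 7.09×10^7 / 9402 = 7543 m³.
θ_c = V·X/(Q_w·X_r) when wasting from the recycle, so Q_w = V·X/(θ_c·X_r) = 7543 × 3540 / (14.4 × 8760) = 211.7 m³/d.

Q_w ≈ 212 m³/d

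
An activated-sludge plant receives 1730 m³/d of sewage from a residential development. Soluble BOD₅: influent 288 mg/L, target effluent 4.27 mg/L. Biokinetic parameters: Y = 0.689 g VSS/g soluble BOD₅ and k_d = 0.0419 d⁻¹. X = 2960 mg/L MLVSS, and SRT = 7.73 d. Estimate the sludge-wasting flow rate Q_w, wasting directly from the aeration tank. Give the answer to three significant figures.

Rearranging the biomass balance for a CMAS with decay, V = Y·Q·ΔS·θ_c / [X·(1+k_d θ_c)] = 0.689 × 1730 × (288 − 4.27) × 7.73 / [2960 × (1 + 0.0419 × 7.73)] = 2.61×10^6 / 3919 = 667.1 m³.
For wasting at MLVSS concentration, Q_w = V/θ_c = 667.1/7.73 = 86.30 m³/d.

Q_w ≈ 86.3 m³/d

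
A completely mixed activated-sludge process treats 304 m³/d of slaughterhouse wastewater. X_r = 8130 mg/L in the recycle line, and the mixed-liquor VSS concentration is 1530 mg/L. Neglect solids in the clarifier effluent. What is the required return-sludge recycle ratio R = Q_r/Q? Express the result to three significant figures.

R = Q_r/Q = X/(X_r − X) = 1530 / (8130 − 1530) = 0.2318.

R ≈ 0.232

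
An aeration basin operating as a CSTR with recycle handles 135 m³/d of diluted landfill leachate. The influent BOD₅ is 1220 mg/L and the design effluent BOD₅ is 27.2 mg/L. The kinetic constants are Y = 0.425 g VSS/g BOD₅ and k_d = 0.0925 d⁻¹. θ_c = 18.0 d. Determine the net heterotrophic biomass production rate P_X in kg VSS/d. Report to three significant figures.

Y_obs = Y / (1 + k_d θ_c) = 0.425 / (1 + 0.0925 × 18.0) = 0.425 / 2.665 = 0.1595.
Substrate removed = Q·(S₀ − S) = 135 m³/d × (1220 − 27.2) g/m³ = 1.61×10^5 g/d = 161.0 kg/d.
Biomass produced: P_X = Y_obs·Q·ΔS = 0.1595 × 161.0 ≈ 25.68 kg VSS/d.

P_X ≈ 25.7 kg VSS/d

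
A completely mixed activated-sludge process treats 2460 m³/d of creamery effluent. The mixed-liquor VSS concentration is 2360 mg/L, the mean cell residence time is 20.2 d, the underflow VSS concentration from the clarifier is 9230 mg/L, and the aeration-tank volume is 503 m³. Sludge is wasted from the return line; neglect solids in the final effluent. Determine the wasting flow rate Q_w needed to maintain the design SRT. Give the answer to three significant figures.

Q_w ≈ 6.37 m³/d

Wasting from the return line (neglecting effluent solids): Q_w = V·X / (θ_c·X_r) = 503.0 × 2360 / (20.2 × 9230) = 6.367 m³/d.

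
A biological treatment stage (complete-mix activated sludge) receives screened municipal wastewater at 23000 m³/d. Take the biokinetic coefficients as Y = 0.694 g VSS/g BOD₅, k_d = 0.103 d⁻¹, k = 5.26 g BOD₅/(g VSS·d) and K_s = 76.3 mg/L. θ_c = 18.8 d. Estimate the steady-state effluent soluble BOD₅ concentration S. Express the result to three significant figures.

From the Monod/SRT balance for a CMAS, S = K_s·(1+k_d θ_c)/[θ_c·(Y k − k_d) − 1] = 76.3 × (1 + 0.103 × 18.8) / [18.8 × (0.694 × 5.26 − 0.103) − 1] = 224.0 / 65.69 = 3.411 mg/L.

S ≈ 3.41 mg/L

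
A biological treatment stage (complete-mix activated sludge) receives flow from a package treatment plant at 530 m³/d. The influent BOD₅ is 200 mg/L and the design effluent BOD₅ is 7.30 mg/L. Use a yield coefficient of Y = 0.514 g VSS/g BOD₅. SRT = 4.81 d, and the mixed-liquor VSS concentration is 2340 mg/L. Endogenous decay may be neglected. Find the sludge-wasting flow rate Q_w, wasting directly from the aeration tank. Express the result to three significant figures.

Q_w ≈ 22.4 m³/d

Biomass mass balance (decay neglected): V·X = Y·Q·(S₀ − S)·θ_c, so V = 0.514 × 530 × (200 − 7.30) × 4.81 / 2340 = 107.9 m³.
For wasting at MLVSS concentration, Q_w = V/θ_c = 107.9/4.81 = 22.43 m³/d.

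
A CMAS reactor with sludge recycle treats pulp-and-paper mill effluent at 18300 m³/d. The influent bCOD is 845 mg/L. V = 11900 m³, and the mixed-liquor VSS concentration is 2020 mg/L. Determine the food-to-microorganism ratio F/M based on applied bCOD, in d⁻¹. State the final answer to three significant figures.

Food-to-microorganism ratio F/M = Q S₀ / (V X) = 18300 × 845 / (11900 × 2020) = 0.6433 d⁻¹.

F/M ≈ 0.643 d⁻¹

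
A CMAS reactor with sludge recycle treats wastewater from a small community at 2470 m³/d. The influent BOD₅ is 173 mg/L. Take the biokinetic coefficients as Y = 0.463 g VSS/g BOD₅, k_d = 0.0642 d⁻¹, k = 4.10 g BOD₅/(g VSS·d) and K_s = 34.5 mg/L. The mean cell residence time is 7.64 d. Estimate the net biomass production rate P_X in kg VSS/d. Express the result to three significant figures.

For a completely mixed reactor with recycle the Lawrence–McCarty relation gives S = K_s·(1 + k_d·θ_c) / [θ_c·(Y·k − k_d) − 1] = 34.5 × (1 + 0.0642 × 7.64) / [7.64 × (0.463 × 4.10 − 0.0642) − 1] = 51.42 / 13.01 = 3.952 mg/L.
Observed yield with endogenous decay: Y_obs = Y / (1 + k_d·θ_c) = 0.463 / (1 + 0.0642 × 7.64) = 0.463 / 1.490 = 0.3106 g VSS/g BOD₅.
Q·(S₀ − S) = 2470 × (173 − 3.95) × 10⁻³ = 417.6 kg/d removed.
Net biomass production P_X = Y_obs × Q·(S₀ − S) = 0.3106 × 417.6 = 129.7 kg VSS/d.

P_X ≈ 130 kg VSS/d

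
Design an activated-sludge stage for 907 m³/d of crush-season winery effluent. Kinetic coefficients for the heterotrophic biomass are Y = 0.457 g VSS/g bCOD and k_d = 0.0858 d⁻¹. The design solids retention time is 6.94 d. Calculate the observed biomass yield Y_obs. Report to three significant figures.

The observed yield is Y_obs = Y/(1 + k_d·θ_c) = 0.457 / (1 + 0.0858 × 6.94) = 0.457 / 1.595 = 0.2864 g VSS per g bCOD removed.

Y_obs ≈ 0.286 g VSS/g bCOD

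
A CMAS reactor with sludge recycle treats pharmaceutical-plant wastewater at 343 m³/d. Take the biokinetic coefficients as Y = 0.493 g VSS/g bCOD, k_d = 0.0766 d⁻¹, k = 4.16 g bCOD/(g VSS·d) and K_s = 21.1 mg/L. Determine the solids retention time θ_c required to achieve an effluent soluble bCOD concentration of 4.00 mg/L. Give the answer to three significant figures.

From 1/θ_c = Y·k·S/(K_s + S) − k_d: Y·k·S/(K_s+S) = 0.493 × 4.16 × 4.00 / (21.1 + 4.00) = 0.3268 d⁻¹.
1/θ_c = 0.3268 − 0.0766 = 0.2502 d⁻¹, so θ_c = 3.996 d.

θ_c ≈ 4.00 d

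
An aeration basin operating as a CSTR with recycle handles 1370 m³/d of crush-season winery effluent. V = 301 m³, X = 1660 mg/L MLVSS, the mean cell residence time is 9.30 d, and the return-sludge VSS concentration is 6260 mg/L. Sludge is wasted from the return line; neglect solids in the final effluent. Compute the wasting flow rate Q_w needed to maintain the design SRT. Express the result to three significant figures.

Q_w ≈ 8.58 m³/d

Q_w = (V·X)/(θ_c X_r) = 301.0 × 1660 / (9.30 × 6260) = 8.583 m³/d.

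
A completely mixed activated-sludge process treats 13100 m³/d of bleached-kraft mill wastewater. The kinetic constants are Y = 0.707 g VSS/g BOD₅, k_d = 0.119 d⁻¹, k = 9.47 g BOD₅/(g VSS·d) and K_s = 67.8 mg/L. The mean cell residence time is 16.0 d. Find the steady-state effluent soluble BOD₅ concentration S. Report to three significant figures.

For a completely mixed reactor with recycle the Lawrence–McCarty relation gives S = K_s·(1 + k_d·θ_c) / [θ_c·(Y·k − k_d) − 1] = 67.8 × (1 + 0.119 × 16.0) / [16.0 × (0.707 × 9.47 − 0.119) − 1] = 196.9 / 104.2 = 1.889 mg/L.

S ≈ 1.89 mg/L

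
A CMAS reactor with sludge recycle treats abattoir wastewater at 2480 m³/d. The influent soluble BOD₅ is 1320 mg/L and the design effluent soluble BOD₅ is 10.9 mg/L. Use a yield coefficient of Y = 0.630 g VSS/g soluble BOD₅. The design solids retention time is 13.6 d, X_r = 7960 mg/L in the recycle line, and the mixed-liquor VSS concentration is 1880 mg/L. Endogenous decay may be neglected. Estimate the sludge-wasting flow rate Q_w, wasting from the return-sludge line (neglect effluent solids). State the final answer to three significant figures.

With k_d = 0 the design equation reduces to V = Y Q (S₀−S) θ_c / X = 0.630 × 2480 × (1320 − 10.9) × 13.6 / 1880 = 14796 m³.
Wasting from the return line (neglecting effluent solids): Q_w = V·X / (θ_c·X_r) = 14796 × 1880 / (13.6 × 7960) = 257.0 m³/d.

Q_w ≈ 257 m³/d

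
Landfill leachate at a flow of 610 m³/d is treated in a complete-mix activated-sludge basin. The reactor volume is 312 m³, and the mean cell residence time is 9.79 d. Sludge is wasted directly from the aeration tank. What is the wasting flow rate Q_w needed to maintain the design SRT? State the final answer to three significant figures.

Q_w ≈ 31.9 m³/d

With mixed-liquor wasting, θ_c = V/Q_w, so Q_w = V/θ_c = 312.0/9.79 = 31.87 m³/d.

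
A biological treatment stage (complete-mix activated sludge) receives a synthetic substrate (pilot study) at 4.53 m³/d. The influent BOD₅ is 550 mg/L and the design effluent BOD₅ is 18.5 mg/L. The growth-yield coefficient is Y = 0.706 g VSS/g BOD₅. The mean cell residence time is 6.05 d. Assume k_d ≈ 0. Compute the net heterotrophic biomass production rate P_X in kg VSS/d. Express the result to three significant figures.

P_X ≈ 1.70 kg VSS/d

With endogenous decay neglected, the observed yield equals the true yield: Y_obs = Y = 0.706 g VSS/g BOD₅.
Substrate removed = Q·(S₀ − S) = 4.53 m³/d × (550 − 18.5) g/m³ = 2.41×10^3 g/d = 2.408 kg/d.
So the net sludge growth is P_X = 0.7060 × 2.408 = 1.700 kg VSS/d.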